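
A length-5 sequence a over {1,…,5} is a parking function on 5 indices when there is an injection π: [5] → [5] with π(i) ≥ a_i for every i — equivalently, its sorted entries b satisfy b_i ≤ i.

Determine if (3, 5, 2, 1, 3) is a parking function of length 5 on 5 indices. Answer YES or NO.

Order a: b = (1, 2, 3, 3, 5).
  b_1=1 ≤ 1
  b_2=2 ≤ 2
  b_3=3 ≤ 3
  b_4=3 ≤ 4
  b_5=5 ≤ 5
All bounds hold ⇒ YES

YES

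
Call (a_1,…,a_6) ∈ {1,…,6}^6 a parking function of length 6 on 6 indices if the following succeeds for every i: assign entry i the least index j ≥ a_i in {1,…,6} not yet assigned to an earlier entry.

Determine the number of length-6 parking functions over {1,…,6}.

16807

|PF| = (6+1−6)·(6+1)^{6−1} = 1×16807 = 16807 [KW]
One tuple (2,2,2,1,3,1) → sorted (1,1,2,2,2,3): b_i ≤ i ∀i, a PF.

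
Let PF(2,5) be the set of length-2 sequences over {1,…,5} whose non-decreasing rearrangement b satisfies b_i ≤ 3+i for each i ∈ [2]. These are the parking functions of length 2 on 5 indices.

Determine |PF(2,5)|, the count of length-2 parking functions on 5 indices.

24

Count = (6−2)·6^(2−1) = 4 · 6 = 24 [KW]
One tuple (1,2) → sorted (1,2): b_i ≤ 3+i ∀i, a PF.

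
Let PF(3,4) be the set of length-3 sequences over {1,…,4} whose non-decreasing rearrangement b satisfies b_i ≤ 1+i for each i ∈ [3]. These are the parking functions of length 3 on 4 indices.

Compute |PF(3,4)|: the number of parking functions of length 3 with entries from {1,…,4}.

Count = 2·5^2 = 2·25 = 50 [KW]
One tuple (1,2,2) → sorted (1,2,2): b_i ≤ 1+i ∀i, a PF.

50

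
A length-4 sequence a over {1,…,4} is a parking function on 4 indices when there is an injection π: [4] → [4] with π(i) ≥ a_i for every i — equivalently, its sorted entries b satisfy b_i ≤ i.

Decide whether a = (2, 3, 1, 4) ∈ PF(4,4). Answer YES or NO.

YES

Rearranged: b = (1, 2, 3, 4).
  b_1=1 ≤ 1
  b_2=2 ≤ 2
  b_3=3 ≤ 3
  b_4=4 ≤ 4
All bounds hold ⇒ YES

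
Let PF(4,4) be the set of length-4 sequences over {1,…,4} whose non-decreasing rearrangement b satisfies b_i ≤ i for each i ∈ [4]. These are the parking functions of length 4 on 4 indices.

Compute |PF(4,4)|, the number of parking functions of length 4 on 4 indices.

|PF(4,4)| = 1·5^3 = 1·125 = 125 [KW]
Example (4,1,2,2) → sorted (1,2,2,4): b_i ≤ i ∀i, a PF.

125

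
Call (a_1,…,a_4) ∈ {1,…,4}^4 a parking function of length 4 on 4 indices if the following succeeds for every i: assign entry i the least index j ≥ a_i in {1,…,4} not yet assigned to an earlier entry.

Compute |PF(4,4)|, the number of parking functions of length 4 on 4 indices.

125

#PF = (4+1−4)·(4+1)^{4−1} = 1 · 125 = 125
One tuple (2,1,3,3) → sorted (1,2,3,3): b_i ≤ i ∀i, a PF.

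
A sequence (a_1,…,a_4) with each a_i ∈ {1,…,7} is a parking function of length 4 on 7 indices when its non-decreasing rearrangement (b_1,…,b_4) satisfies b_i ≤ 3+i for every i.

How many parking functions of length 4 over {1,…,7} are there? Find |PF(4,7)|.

|PF(4,7)| = (8−4)·8^(4−1) = 4×512 = 2048 [KW]
Example (5,6,4,2) → sorted (2,4,5,6): b_i ≤ 3+i ∀i, a PF.

2048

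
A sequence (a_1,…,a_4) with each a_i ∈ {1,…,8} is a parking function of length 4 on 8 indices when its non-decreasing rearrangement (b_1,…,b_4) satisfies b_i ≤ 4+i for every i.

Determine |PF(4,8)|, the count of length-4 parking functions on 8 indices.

Count = 5·9^3 = 5·729 = 3645 (Konheim–Weiss)
E.g. (3,5,2,7) → sorted (2,3,5,7): b_i ≤ 4+i ∀i, a PF.

3645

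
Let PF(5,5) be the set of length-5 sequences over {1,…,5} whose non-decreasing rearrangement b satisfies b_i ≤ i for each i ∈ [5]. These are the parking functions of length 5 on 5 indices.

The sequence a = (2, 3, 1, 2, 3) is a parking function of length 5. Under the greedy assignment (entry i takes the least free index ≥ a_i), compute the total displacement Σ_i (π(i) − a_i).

Σπ = 5·6/2 = 15 (π permutes [5]); Σa = 2+3+1+2+3 = 11; disp = 15−11 = 4.

4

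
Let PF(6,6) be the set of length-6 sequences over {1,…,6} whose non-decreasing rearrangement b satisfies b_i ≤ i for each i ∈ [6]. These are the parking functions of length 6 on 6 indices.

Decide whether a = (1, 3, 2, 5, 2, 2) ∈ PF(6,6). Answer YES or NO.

Order a: b = (1, 2, 2, 2, 3, 5).
  b_1=1 ≤ 1
  b_2=2 ≤ 2
  b_3=2 ≤ 3
  b_4=2 ≤ 4
  b_5=3 ≤ 5
  b_6=5 ≤ 6
All bounds hold ⇒ YES

YES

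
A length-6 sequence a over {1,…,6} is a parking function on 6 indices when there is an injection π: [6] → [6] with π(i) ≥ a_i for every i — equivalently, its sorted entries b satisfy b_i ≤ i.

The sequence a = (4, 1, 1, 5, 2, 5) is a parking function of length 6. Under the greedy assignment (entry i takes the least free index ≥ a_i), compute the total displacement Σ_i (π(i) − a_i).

Σπ = 21 ({1..6} each once); Σa = 4+1+1+5+2+5 = 18; disp = 21−18 = 3.

3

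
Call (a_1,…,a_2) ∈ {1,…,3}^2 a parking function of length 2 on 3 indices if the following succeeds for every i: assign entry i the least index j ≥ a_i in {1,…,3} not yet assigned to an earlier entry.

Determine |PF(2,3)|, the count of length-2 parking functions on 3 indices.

|PF(2,3)| = (4−2)·4^(2−1) = 2·4 = 8 [KW]
One tuple (1,3) → sorted (1,3): b_i ≤ 1+i ∀i, a PF.

8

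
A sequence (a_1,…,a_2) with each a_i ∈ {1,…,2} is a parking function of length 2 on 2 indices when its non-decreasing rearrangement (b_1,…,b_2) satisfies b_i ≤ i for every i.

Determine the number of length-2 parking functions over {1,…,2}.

3

|PF| = (2−2+1)·(2+1)^(2−1) = 1 · 3 = 3 [KW]
Check (1,2) → sorted (1,2): b_i ≤ i ∀i, a PF.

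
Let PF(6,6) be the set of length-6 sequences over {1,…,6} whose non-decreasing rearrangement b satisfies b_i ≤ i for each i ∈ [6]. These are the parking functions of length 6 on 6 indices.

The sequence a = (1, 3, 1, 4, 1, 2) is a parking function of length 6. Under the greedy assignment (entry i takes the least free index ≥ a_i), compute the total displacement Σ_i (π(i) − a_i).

Σπ = 6·7/2 = 21 (π permutes [6]); Σa = 1+3+1+4+1+2 = 12; disp = 21−12 = 9.

9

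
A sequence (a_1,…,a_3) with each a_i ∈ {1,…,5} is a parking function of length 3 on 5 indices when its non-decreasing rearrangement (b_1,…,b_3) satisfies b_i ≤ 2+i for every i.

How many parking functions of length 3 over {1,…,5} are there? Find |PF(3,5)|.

108

Count = (5+1−3)·(5+1)^{3−1} = 3×36 = 108 (Konheim–Weiss)
Example (5,1,1) → sorted (1,1,5): b_i ≤ 2+i ∀i, a PF.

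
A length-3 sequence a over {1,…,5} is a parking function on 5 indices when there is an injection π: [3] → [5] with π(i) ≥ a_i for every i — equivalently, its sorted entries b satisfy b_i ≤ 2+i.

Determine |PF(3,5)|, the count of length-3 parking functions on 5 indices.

#PF = 3·6^2 = 3·36 = 108 (Pollak)
Check (5,4,3) → sorted (3,4,5): b_i ≤ 2+i ∀i, a PF.

108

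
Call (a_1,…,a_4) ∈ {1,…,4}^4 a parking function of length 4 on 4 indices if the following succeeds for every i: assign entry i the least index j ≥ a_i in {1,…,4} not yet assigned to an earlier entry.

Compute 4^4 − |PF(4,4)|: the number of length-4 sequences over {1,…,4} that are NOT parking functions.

Count = (5−4)·5^(4−1) = 1×125 = 125 (Pollak)
Check (4,4,3,2) → sorted (2,3,4,4): b_1=2>1, not a PF.
Total 256; non-PF = 256−125 = 131

131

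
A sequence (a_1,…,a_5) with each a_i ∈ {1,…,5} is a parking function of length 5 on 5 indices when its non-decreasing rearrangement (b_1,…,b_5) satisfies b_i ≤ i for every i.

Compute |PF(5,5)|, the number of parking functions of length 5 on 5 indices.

1296

Count = (6−5)·6^(5−1) = 1·1296 = 1296
E.g. (3,1,1,2,3) → sorted (1,1,2,3,3): b_i ≤ i ∀i, a PF.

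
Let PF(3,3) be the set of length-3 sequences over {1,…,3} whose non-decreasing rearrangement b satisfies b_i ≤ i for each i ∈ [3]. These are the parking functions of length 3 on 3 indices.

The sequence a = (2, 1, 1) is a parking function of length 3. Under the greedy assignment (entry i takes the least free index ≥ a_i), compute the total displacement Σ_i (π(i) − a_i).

2

Σπ = 3·4/2 = 6 (π permutes [3]); Σa = 2+1+1 = 4; disp = 6−4 = 2.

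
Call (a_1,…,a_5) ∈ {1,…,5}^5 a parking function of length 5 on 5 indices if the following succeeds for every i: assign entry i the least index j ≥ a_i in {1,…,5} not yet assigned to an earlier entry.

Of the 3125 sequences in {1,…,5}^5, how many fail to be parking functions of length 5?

1829

#PF = (5−5+1)·(5+1)^(5−1) = 1 · 1296 = 1296
One tuple (5,2,2,2,4) → sorted (2,2,2,4,5): b_1=2>1, not a PF.
So 3125 − 1296 = 1829 fail.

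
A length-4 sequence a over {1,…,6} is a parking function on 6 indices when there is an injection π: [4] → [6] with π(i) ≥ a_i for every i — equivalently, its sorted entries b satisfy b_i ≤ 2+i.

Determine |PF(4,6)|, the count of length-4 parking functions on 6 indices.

1029

|PF| = (7−4)·7^(4−1) = 3×343 = 1029 (Pollak)
One tuple (6,2,2,2) → sorted (2,2,2,6): b_i ≤ 2+i ∀i, a PF.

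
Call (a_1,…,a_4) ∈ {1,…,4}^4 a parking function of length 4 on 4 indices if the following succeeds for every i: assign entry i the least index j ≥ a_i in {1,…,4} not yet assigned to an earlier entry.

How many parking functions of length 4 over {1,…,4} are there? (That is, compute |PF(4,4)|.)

Count = (4−4+1)·(4+1)^(4−1) = 1·125 = 125 (Pollak)
Check (3,1,3,2) → sorted (1,2,3,3): b_i ≤ i ∀i, a PF.

125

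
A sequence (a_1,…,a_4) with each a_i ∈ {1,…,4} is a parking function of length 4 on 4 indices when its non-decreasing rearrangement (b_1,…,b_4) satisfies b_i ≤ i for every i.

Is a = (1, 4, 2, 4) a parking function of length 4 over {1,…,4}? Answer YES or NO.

Sorted: b = (1, 2, 4, 4).
  b_1=1 ≤ 1
  b_2=2 ≤ 2
  b_3=4 > 3
  fails at i=3 ⇒ NO

NO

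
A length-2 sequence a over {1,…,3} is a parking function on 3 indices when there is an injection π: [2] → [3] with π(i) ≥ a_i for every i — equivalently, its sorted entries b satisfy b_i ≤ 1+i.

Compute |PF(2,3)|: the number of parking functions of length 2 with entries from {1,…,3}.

8

Count = (4−2)·4^(2−1) = 2 · 4 = 8 (Konheim–Weiss)
E.g. (2,3) → sorted (2,3): b_i ≤ 1+i ∀i, a PF.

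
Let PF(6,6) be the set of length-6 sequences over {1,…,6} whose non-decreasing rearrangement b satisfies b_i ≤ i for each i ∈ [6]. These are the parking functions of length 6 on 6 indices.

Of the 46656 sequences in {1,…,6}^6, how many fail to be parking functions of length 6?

#PF = (6+1−6)·(6+1)^{6−1} = 1×16807 = 16807 (Konheim–Weiss)
Example (6,3,2,5,5,3) → sorted (2,3,3,5,5,6): b_1=2>1, not a PF.
So 46656 − 16807 = 29849 fail.

29849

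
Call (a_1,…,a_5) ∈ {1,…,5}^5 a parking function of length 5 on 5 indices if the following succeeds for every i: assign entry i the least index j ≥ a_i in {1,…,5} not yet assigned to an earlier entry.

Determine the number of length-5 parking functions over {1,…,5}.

|PF(5,5)| = 1·6^4 = 1 · 1296 = 1296 [KW]
One tuple (5,2,1,2,3) → sorted (1,2,2,3,5): b_i ≤ i ∀i, a PF.

1296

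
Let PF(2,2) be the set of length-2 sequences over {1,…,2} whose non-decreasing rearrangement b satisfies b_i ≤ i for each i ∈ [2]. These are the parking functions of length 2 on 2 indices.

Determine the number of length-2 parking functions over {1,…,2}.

3

#PF = (2−2+1)·(2+1)^(2−1) = 1·3 = 3 [KW]
Example (1,2) → sorted (1,2): b_i ≤ i ∀i, a PF.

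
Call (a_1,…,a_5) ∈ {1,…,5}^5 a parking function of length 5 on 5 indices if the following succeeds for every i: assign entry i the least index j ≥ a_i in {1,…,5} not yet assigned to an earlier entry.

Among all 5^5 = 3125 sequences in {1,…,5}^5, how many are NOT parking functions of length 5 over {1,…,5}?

Count = 1·6^4 = 1×1296 = 1296 (Konheim–Weiss)
Example (5,3,5,4,3) → sorted (3,3,4,5,5): b_1=3>1, not a PF.
So 3125 − 1296 = 1829 fail.

1829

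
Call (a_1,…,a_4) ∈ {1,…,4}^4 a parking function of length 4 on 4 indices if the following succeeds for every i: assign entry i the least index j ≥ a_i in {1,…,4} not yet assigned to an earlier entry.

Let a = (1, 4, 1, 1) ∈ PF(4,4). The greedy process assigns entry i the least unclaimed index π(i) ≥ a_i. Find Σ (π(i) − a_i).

3

Σπ = 10 ({1..4} each once); Σa = 1+4+1+1 = 7; disp = 10−7 = 3.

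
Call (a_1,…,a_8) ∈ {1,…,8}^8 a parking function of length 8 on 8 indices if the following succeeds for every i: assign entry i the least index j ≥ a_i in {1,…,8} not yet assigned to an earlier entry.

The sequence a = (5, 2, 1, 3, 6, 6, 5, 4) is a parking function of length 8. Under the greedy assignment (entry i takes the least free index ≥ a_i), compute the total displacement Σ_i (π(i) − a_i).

Σπ = 36 ({1..8} each once); Σa = 5+2+1+3+6+6+5+4 = 32; disp = 36−32 = 4.

4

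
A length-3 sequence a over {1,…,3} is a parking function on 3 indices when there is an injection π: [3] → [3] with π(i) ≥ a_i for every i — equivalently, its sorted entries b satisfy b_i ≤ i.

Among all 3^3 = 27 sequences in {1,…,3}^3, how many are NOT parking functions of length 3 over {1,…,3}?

Count = (3+1−3)·(3+1)^{3−1} = 1·16 = 16 [KW]
One tuple (3,2,3) → sorted (2,3,3): b_1=2>1, not a PF.
So 27 − 16 = 11 fail.

11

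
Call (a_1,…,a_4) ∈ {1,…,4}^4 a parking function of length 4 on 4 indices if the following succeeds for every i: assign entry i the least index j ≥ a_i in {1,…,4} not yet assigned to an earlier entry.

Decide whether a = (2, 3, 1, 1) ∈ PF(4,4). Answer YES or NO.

YES

Rearranged: b = (1, 1, 2, 3).
  b_1=1 ≤ 1
  b_2=1 ≤ 2
  b_3=2 ≤ 3
  b_4=3 ≤ 4
All bounds hold ⇒ YES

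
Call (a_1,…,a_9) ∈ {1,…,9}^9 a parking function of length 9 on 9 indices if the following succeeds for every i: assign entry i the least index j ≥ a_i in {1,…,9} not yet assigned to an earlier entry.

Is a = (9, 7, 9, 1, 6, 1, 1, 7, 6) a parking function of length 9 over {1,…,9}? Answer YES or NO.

NO

Sorted: b = (1, 1, 1, 6, 6, 7, 7, 9, 9).
  b_1=1 ≤ 1
  b_2=1 ≤ 2
  b_3=1 ≤ 3
  b_4=6 > 4
  fails at i=4 ⇒ NO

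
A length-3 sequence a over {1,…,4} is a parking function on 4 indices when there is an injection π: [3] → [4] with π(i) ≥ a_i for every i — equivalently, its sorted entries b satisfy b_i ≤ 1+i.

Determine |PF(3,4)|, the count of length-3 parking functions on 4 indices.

50

#PF = (4+1−3)·(4+1)^{3−1} = 2 · 25 = 50 (Pollak)
One tuple (1,2,4) → sorted (1,2,4): b_i ≤ 1+i ∀i, a PF.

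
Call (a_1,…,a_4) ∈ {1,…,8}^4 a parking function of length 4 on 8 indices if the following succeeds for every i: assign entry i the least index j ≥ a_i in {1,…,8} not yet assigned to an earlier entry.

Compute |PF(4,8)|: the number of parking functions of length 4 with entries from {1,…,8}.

|PF| = (8−4+1)·(8+1)^(4−1) = 5·729 = 3645 [KW]
Example (1,3,2,1) → sorted (1,1,2,3): b_i ≤ 4+i ∀i, a PF.

3645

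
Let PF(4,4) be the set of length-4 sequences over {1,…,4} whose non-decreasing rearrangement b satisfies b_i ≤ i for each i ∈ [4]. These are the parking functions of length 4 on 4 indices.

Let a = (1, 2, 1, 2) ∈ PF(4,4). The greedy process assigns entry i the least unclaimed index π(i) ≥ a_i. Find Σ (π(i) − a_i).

4

Σπ(i) = 1+…+4 = 10; Σa = 1+2+1+2 = 6; disp = 10−6 = 4.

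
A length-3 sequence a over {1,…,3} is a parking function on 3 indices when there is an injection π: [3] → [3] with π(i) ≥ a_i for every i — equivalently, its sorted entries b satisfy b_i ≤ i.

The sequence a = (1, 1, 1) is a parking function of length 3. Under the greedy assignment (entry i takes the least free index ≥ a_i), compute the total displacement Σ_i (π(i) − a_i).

Σπ = 3·4/2 = 6 (π permutes [3]); Σa = 1+1+1 = 3; disp = 6−3 = 3.

3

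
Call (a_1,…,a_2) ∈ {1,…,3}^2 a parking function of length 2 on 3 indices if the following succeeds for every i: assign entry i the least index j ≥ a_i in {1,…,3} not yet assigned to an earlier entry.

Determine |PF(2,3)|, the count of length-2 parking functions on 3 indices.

8

Count = (4−2)·4^(2−1) = 2×4 = 8 (Pollak)
E.g. (2,3) → sorted (2,3): b_i ≤ 1+i ∀i, a PF.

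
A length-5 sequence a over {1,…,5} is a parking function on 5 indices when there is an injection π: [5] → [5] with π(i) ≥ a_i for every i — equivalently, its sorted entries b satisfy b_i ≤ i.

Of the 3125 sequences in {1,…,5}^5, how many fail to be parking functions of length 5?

1829

|PF| = 1·6^4 = 1·1296 = 1296 (Konheim–Weiss)
E.g. (1,4,3,4,5) → sorted (1,3,4,4,5): b_2=3>2, not a PF.
So 3125 − 1296 = 1829 fail.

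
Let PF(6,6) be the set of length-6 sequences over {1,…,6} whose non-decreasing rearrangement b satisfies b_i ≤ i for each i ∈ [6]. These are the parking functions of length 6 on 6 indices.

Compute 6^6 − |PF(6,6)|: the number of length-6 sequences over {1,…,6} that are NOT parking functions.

Count = 1·7^5 = 1·16807 = 16807 (Konheim–Weiss)
E.g. (5,5,4,4,1,5) → sorted (1,4,4,5,5,5): b_2=4>2, not a PF.
6^6 − 16807 = 46656 − 16807 = 29849

29849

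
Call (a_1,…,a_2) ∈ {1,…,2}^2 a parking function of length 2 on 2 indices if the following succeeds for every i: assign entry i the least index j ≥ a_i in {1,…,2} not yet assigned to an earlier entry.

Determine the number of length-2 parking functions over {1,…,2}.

#PF = (2+1−2)·(2+1)^{2−1} = 1·3 = 3 (Pollak)
E.g. (1,2) → sorted (1,2): b_i ≤ i ∀i, a PF.

3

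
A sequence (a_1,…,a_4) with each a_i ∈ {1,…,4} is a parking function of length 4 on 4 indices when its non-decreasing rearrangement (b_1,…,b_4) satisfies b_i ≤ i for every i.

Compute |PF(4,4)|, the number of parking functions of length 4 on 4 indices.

|PF| = 1·5^3 = 1 · 125 = 125 (Pollak)
Example (3,1,3,2) → sorted (1,2,3,3): b_i ≤ i ∀i, a PF.

125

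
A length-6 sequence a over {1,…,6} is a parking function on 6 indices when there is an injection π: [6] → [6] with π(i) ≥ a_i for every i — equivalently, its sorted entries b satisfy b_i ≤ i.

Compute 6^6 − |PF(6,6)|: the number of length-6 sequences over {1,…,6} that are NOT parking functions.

29849

|PF| = (6−6+1)·(6+1)^(6−1) = 1 · 16807 = 16807 (Konheim–Weiss)
Check (5,5,1,6,2,3) → sorted (1,2,3,5,5,6): b_4=5>4, not a PF.
6^6 − 16807 = 46656 − 16807 = 29849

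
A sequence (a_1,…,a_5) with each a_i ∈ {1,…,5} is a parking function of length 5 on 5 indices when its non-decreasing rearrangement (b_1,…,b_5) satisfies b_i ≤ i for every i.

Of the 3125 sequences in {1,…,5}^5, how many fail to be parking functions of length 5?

|PF(5,5)| = (6−5)·6^(5−1) = 1 · 1296 = 1296 [KW]
E.g. (5,5,5,5,5) → sorted (5,5,5,5,5): b_1=5>1, not a PF.
Total 3125; non-PF = 3125−1296 = 1829

1829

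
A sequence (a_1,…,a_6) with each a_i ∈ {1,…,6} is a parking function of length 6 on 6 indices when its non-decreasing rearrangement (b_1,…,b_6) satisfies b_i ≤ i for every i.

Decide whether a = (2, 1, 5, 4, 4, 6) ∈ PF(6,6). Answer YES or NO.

Sorted: b = (1, 2, 4, 4, 5, 6).
  b_1=1 ≤ 1
  b_2=2 ≤ 2
  b_3=4 > 3
  fails at i=3 ⇒ NO

NO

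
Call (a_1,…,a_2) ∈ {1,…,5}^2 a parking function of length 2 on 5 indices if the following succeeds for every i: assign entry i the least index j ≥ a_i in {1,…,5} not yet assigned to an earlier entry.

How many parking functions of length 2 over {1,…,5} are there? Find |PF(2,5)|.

24

|PF(2,5)| = (5+1−2)·(5+1)^{2−1} = 4 · 6 = 24 (Konheim–Weiss)
Check (2,4) → sorted (2,4): b_i ≤ 3+i ∀i, a PF.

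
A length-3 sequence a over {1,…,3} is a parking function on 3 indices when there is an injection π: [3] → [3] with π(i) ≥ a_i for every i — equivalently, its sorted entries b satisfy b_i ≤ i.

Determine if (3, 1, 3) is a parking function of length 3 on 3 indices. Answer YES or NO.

Rearranged: b = (1, 3, 3).
  b_1=1 ≤ 1
  b_2=3 > 2
  fails at i=2 ⇒ NO

NO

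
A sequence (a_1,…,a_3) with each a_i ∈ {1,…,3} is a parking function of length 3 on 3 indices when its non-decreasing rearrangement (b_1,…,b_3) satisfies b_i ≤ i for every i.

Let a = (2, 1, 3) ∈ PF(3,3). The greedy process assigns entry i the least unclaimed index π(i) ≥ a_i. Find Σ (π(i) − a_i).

0

Σπ(i) = 1+…+3 = 6; Σa = 2+1+3 = 6; disp = 6−6 = 0.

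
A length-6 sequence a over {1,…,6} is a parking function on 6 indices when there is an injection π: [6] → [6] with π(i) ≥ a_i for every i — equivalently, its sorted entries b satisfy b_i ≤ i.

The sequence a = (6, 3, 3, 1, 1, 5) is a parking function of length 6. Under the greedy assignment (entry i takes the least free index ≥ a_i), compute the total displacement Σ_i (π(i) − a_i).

Σπ = 21 ({1..6} each once); Σa = 6+3+3+1+1+5 = 19; disp = 21−19 = 2.

2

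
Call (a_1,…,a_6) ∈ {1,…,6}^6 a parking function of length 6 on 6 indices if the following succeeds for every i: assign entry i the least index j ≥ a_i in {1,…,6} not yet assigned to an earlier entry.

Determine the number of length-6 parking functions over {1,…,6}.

16807

#PF = (7−6)·7^(6−1) = 1 · 16807 = 16807 [KW]
Check (1,3,3,3,5,2) → sorted (1,2,3,3,3,5): b_i ≤ i ∀i, a PF.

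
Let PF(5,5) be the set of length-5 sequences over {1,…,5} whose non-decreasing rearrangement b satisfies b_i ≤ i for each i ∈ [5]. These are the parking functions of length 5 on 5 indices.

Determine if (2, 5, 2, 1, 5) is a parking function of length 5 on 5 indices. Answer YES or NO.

Rearranged: b = (1, 2, 2, 5, 5).
  b_1=1 ≤ 1
  b_2=2 ≤ 2
  b_3=2 ≤ 3
  b_4=5 > 4
  fails at i=4 ⇒ NO

NO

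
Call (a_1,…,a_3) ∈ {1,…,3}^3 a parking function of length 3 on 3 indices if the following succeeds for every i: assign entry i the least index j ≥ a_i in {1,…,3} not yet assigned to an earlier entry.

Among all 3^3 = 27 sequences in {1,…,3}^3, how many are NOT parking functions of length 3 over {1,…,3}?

11

|PF(3,3)| = (3+1−3)·(3+1)^{3−1} = 1·16 = 16 [KW]
One tuple (1,3,3) → sorted (1,3,3): b_2=3>2, not a PF.
So 27 − 16 = 11 fail.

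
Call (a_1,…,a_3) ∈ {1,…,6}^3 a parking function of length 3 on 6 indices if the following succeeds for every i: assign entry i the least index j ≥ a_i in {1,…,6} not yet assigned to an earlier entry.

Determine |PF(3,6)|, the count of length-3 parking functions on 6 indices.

|PF(3,6)| = (6−3+1)·(6+1)^(3−1) = 4×49 = 196
Check (4,2,4) → sorted (2,4,4): b_i ≤ 3+i ∀i, a PF.

196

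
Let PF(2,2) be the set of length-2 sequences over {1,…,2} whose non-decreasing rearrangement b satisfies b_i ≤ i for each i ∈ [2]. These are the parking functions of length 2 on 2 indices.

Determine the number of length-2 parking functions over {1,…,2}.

Count = (2+1−2)·(2+1)^{2−1} = 1·3 = 3
Check (1,2) → sorted (1,2): b_i ≤ i ∀i, a PF.

3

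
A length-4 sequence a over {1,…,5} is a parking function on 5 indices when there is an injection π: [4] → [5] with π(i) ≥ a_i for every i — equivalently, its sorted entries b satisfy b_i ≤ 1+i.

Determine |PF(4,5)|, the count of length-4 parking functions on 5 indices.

|PF(4,5)| = (6−4)·6^(4−1) = 2 · 216 = 432
Example (4,2,1,5) → sorted (1,2,4,5): b_i ≤ 1+i ∀i, a PF.

432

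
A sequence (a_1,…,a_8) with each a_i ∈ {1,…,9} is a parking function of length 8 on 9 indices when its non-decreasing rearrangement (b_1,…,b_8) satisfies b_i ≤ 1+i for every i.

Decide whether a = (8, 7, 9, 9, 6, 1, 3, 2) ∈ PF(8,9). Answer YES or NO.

NO

Rearranged: b = (1, 2, 3, 6, 7, 8, 9, 9).
  b_1=1 ≤ 2
  b_2=2 ≤ 3
  b_3=3 ≤ 4
  b_4=6 > 5
  fails at i=4 ⇒ NO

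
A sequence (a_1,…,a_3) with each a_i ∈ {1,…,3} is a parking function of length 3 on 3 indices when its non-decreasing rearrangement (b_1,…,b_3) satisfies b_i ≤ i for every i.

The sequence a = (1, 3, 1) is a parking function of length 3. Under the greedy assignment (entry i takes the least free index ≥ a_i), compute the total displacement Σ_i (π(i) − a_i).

1

Σπ = 3·4/2 = 6 (π permutes [3]); Σa = 1+3+1 = 5; disp = 6−5 = 1.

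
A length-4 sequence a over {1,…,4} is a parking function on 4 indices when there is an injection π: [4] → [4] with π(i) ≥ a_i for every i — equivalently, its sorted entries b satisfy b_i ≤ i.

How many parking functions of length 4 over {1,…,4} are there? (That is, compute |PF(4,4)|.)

|PF(4,4)| = (5−4)·5^(4−1) = 1 · 125 = 125 [KW]
One tuple (2,2,1,3) → sorted (1,2,2,3): b_i ≤ i ∀i, a PF.

125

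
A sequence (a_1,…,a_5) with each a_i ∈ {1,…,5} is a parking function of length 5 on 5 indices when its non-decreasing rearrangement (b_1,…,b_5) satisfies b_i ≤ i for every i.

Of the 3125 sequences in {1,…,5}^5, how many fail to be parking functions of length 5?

1829

Count = 1·6^4 = 1×1296 = 1296 (Konheim–Weiss)
E.g. (2,3,2,2,5) → sorted (2,2,2,3,5): b_1=2>1, not a PF.
Total 3125; non-PF = 3125−1296 = 1829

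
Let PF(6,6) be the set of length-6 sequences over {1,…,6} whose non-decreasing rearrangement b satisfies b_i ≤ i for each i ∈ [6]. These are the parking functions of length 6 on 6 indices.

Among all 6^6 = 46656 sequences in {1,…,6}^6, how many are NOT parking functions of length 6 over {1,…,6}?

29849

#PF = (6−6+1)·(6+1)^(6−1) = 1·16807 = 16807 (Konheim–Weiss)
One tuple (4,6,3,5,5,2) → sorted (2,3,4,5,5,6): b_1=2>1, not a PF.
So 46656 − 16807 = 29849 fail.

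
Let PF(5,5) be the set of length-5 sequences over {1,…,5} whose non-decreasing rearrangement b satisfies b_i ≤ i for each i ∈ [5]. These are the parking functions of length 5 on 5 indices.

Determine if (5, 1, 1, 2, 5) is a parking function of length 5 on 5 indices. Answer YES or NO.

NO

Rearranged: b = (1, 1, 2, 5, 5).
  b_1=1 ≤ 1
  b_2=1 ≤ 2
  b_3=2 ≤ 3
  b_4=5 > 4
  fails at i=4 ⇒ NO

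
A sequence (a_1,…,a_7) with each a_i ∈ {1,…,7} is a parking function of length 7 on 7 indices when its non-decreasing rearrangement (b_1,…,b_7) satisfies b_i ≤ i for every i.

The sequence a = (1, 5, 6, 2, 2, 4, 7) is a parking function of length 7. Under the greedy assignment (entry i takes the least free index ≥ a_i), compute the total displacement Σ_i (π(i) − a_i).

Σπ(i) = 1+…+7 = 28; Σa = 1+5+6+2+2+4+7 = 27; disp = 28−27 = 1.

1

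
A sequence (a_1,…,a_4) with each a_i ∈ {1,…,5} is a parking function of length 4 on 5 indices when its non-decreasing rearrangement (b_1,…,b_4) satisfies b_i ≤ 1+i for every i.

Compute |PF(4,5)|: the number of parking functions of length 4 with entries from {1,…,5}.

432

#PF = (5−4+1)·(5+1)^(4−1) = 2 · 216 = 432 (Pollak)
Example (1,3,2,3) → sorted (1,2,3,3): b_i ≤ 1+i ∀i, a PF.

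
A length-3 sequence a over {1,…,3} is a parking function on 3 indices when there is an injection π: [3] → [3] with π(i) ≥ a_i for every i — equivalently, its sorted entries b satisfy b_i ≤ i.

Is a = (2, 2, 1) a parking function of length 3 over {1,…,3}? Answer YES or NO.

Sorted: b = (1, 2, 2).
  b_1=1 ≤ 1
  b_2=2 ≤ 2
  b_3=2 ≤ 3
All bounds hold ⇒ YES

YES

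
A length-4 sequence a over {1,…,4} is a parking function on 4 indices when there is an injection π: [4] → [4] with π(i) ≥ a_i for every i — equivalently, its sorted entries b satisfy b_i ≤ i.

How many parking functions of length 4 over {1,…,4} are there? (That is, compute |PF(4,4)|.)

125

|PF(4,4)| = (4+1−4)·(4+1)^{4−1} = 1×125 = 125 (Konheim–Weiss)
E.g. (1,1,2,3) → sorted (1,1,2,3): b_i ≤ i ∀i, a PF.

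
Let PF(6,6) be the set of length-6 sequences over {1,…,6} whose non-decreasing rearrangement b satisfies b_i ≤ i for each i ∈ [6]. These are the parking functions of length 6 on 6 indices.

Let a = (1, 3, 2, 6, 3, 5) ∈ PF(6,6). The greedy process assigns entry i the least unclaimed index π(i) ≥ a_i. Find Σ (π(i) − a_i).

Σπ(i) = 1+…+6 = 21; Σa = 1+3+2+6+3+5 = 20; disp = 21−20 = 1.

1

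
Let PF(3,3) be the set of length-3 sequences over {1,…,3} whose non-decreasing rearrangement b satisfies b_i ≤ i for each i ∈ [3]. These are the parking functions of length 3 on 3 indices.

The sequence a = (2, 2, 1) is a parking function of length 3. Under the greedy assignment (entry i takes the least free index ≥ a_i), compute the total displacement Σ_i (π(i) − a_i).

1

Σπ = 6 ({1..3} each once); Σa = 2+2+1 = 5; disp = 6−5 = 1.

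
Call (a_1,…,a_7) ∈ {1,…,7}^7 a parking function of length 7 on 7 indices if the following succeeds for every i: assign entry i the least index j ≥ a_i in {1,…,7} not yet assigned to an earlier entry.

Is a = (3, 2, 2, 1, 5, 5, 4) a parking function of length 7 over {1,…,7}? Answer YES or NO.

Rearranged: b = (1, 2, 2, 3, 4, 5, 5).
  b_1=1 ≤ 1
  b_2=2 ≤ 2
  b_3=2 ≤ 3
  b_4=3 ≤ 4
  b_5=4 ≤ 5
  b_6=5 ≤ 6
  b_7=5 ≤ 7
All bounds hold ⇒ YES

YES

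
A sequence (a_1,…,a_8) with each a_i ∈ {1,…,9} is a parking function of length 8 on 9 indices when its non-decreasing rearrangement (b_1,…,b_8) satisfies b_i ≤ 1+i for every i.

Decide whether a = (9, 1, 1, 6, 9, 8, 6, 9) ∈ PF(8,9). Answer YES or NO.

Rearranged: b = (1, 1, 6, 6, 8, 9, 9, 9).
  b_1=1 ≤ 2
  b_2=1 ≤ 3
  b_3=6 > 4
  fails at i=3 ⇒ NO

NO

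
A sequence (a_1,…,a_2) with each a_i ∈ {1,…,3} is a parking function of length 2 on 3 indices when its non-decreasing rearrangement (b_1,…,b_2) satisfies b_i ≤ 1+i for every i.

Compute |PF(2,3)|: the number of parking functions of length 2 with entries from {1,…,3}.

#PF = (4−2)·4^(2−1) = 2·4 = 8 [KW]
E.g. (1,2) → sorted (1,2): b_i ≤ 1+i ∀i, a PF.

8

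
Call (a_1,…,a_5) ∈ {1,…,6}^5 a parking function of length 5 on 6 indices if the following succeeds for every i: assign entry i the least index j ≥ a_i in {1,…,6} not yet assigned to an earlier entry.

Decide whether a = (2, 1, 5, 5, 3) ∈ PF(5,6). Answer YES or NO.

YES

Order a: b = (1, 2, 3, 5, 5).
  b_1=1 ≤ 2
  b_2=2 ≤ 3
  b_3=3 ≤ 4
  b_4=5 ≤ 5
  b_5=5 ≤ 6
All bounds hold ⇒ YES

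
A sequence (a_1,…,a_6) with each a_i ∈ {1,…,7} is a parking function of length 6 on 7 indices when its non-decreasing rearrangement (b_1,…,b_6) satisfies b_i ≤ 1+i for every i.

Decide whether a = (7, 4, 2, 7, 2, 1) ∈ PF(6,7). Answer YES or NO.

NO

Order a: b = (1, 2, 2, 4, 7, 7).
  b_1=1 ≤ 2
  b_2=2 ≤ 3
  b_3=2 ≤ 4
  b_4=4 ≤ 5
  b_5=7 > 6
  fails at i=5 ⇒ NO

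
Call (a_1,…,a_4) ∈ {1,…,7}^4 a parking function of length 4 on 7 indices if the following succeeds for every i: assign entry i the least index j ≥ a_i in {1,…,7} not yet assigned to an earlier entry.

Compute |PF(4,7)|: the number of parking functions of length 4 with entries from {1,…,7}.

|PF| = (7−4+1)·(7+1)^(4−1) = 4·512 = 2048
One tuple (6,2,4,1) → sorted (1,2,4,6): b_i ≤ 3+i ∀i, a PF.

2048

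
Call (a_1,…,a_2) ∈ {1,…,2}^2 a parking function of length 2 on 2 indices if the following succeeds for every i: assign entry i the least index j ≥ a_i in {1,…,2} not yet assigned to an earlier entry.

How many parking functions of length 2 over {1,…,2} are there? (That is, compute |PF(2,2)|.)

Count = (3−2)·3^(2−1) = 1·3 = 3 [KW]
Check (1,2) → sorted (1,2): b_i ≤ i ∀i, a PF.

3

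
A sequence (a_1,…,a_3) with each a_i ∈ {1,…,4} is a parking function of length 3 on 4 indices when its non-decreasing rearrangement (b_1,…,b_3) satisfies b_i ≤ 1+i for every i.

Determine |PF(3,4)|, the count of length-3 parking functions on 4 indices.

50

Count = (4−3+1)·(4+1)^(3−1) = 2 · 25 = 50
Example (3,1,2) → sorted (1,2,3): b_i ≤ 1+i ∀i, a PF.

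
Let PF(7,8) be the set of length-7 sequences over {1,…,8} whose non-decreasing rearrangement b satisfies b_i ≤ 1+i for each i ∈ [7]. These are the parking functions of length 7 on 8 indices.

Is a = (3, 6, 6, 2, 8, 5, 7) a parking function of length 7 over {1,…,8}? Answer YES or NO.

Order a: b = (2, 3, 5, 6, 6, 7, 8).
  b_1=2 ≤ 2
  b_2=3 ≤ 3
  b_3=5 > 4
  fails at i=3 ⇒ NO

NO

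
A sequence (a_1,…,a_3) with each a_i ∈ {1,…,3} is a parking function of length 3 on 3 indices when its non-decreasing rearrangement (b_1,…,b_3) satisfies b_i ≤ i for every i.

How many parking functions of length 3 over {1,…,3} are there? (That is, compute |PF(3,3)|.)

16

#PF = (4−3)·4^(3−1) = 1 · 16 = 16 (Konheim–Weiss)
One tuple (3,1,1) → sorted (1,1,3): b_i ≤ i ∀i, a PF.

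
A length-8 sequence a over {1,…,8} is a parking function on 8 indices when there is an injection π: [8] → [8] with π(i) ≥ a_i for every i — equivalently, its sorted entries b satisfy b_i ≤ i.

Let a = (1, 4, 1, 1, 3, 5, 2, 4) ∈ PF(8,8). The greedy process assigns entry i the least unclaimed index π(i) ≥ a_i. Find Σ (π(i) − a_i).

Σπ = 36 ({1..8} each once); Σa = 1+4+1+1+3+5+2+4 = 21; disp = 36−21 = 15.

15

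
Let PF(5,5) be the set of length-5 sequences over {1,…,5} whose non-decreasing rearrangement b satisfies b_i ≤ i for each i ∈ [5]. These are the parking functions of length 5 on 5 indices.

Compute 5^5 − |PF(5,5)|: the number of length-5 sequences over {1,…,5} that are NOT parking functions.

1829

|PF(5,5)| = (5−5+1)·(5+1)^(5−1) = 1·1296 = 1296 (Pollak)
One tuple (5,4,5,5,2) → sorted (2,4,5,5,5): b_1=2>1, not a PF.
Total 3125; non-PF = 3125−1296 = 1829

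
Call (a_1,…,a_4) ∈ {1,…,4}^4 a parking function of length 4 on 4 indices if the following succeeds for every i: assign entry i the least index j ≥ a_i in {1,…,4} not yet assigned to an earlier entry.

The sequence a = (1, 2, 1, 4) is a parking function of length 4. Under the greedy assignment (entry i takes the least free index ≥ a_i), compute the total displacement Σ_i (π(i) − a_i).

Σπ(i) = 1+…+4 = 10; Σa = 1+2+1+4 = 8; disp = 10−8 = 2.

2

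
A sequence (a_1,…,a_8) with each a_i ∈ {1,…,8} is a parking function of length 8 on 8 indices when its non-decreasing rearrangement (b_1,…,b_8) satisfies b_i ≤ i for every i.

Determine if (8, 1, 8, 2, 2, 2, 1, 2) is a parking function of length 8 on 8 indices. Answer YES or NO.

NO

Rearranged: b = (1, 1, 2, 2, 2, 2, 8, 8).
  b_1=1 ≤ 1
  b_2=1 ≤ 2
  b_3=2 ≤ 3
  b_4=2 ≤ 4
  b_5=2 ≤ 5
  b_6=2 ≤ 6
  b_7=8 > 7
  fails at i=7 ⇒ NO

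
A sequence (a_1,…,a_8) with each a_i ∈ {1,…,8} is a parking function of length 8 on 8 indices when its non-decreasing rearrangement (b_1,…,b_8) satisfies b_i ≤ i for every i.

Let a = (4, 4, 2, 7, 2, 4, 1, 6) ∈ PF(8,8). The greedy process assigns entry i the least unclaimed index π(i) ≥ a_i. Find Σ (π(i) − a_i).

6

Σπ = 36 ({1..8} each once); Σa = 4+4+2+7+2+4+1+6 = 30; disp = 36−30 = 6.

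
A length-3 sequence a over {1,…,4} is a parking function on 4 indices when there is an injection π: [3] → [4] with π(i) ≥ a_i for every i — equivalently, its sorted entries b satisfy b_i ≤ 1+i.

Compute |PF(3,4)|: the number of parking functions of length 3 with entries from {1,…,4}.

50

Count = (4−3+1)·(4+1)^(3−1) = 2×25 = 50 (Pollak)
E.g. (4,2,2) → sorted (2,2,4): b_i ≤ 1+i ∀i, a PF.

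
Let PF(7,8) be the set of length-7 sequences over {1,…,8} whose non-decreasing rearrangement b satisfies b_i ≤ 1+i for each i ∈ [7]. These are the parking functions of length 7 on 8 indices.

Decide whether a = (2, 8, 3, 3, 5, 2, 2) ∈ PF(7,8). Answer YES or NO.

YES

Sorted: b = (2, 2, 2, 3, 3, 5, 8).
  b_1=2 ≤ 2
  b_2=2 ≤ 3
  b_3=2 ≤ 4
  b_4=3 ≤ 5
  b_5=3 ≤ 6
  b_6=5 ≤ 7
  b_7=8 ≤ 8
All bounds hold ⇒ YES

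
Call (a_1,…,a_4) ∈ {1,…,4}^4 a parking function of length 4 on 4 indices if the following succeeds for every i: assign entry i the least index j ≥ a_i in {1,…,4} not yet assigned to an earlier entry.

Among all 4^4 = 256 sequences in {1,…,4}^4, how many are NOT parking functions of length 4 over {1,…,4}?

131

#PF = (4+1−4)·(4+1)^{4−1} = 1 · 125 = 125 (Konheim–Weiss)
Check (4,2,2,3) → sorted (2,2,3,4): b_1=2>1, not a PF.
Total 256; non-PF = 256−125 = 131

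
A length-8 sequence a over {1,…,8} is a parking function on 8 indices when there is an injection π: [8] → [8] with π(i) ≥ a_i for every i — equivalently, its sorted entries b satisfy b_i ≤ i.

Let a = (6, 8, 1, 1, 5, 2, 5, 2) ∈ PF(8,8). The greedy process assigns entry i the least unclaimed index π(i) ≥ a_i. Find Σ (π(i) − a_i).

6

Σπ = 36 ({1..8} each once); Σa = 6+8+1+1+5+2+5+2 = 30; disp = 36−30 = 6.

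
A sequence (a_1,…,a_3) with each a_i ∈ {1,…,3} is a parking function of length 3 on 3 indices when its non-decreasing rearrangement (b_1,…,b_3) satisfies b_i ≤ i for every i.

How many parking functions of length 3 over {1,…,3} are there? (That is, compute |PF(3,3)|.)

#PF = (4−3)·4^(3−1) = 1×16 = 16 (Pollak)
Example (1,1,3) → sorted (1,1,3): b_i ≤ i ∀i, a PF.

16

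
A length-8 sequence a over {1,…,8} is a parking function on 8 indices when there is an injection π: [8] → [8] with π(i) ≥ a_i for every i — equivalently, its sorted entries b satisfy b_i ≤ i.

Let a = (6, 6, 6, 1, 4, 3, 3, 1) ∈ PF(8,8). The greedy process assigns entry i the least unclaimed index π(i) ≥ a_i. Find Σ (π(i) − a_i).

6

Σπ = 36 ({1..8} each once); Σa = 6+6+6+1+4+3+3+1 = 30; disp = 36−30 = 6.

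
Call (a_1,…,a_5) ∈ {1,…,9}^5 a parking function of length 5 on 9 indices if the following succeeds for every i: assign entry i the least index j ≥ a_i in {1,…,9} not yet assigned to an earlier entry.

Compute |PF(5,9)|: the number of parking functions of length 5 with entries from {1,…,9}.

50000

|PF(5,9)| = 5·10^4 = 5×10000 = 50000 (Konheim–Weiss)
Check (4,4,4,3,8) → sorted (3,4,4,4,8): b_i ≤ 4+i ∀i, a PF.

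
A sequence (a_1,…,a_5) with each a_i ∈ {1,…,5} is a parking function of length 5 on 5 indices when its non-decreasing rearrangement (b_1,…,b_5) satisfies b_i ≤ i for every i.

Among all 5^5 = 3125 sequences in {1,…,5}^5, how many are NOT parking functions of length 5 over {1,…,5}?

1829

|PF(5,5)| = (5+1−5)·(5+1)^{5−1} = 1·1296 = 1296 (Konheim–Weiss)
Check (1,5,5,2,4) → sorted (1,2,4,5,5): b_3=4>3, not a PF.
Total 3125; non-PF = 3125−1296 = 1829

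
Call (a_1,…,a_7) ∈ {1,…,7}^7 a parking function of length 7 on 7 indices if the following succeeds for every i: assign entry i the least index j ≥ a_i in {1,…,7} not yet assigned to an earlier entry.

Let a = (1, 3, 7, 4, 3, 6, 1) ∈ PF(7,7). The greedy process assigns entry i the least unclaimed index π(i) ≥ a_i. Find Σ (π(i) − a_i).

3

Σπ(i) = 1+…+7 = 28; Σa = 1+3+7+4+3+6+1 = 25; disp = 28−25 = 3.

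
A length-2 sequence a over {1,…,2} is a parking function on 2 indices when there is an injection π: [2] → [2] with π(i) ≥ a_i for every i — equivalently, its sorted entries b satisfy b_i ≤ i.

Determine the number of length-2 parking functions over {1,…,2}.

3

|PF| = 1·3^1 = 1·3 = 3 (Konheim–Weiss)
One tuple (1,1) → sorted (1,1): b_i ≤ i ∀i, a PF.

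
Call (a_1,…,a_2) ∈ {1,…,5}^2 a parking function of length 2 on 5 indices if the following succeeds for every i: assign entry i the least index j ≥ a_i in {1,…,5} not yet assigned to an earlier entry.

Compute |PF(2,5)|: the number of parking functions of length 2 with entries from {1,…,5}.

Count = (5−2+1)·(5+1)^(2−1) = 4 · 6 = 24
Example (1,5) → sorted (1,5): b_i ≤ 3+i ∀i, a PF.

24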